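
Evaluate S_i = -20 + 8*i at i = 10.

S_10 = -20 + 8*10 = -20 + 80 = 60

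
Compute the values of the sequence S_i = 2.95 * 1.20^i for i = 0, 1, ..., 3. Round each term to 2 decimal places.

This is a geometric sequence.
i=0: S_0 = 2.95 * 1.2^0 = 2.95
i=1: S_1 = 2.95 * 1.2^1 = 3.54
i=2: S_2 = 2.95 * 1.2^2 ≈ 4.25
i=3: S_3 = 2.95 * 1.2^3 ≈ 5.1
The first 4 terms are: [2.95, 3.54, 4.25, 5.1]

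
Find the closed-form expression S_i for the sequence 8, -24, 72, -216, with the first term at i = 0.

Check ratios: -24 / 8 = -3.0
Common ratio r = -3.
First term a = 8.
Formula: S_i = 8 * (-3)^i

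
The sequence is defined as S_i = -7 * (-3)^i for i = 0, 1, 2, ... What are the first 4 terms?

This is a geometric sequence.
i=0: S_0 = -7 * (-3)^0 = -7
i=1: S_1 = -7 * (-3)^1 = 21
i=2: S_2 = -7 * (-3)^2 = -63
i=3: S_3 = -7 * (-3)^3 = 189
The first 4 terms are: [-7, 21, -63, 189]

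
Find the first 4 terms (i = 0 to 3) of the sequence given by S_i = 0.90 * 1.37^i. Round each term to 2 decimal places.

This is a geometric sequence.
i=0: S_0 = 0.9 * 1.37^0 = 0.9
i=1: S_1 = 0.9 * 1.37^1 ≈ 1.23
i=2: S_2 = 0.9 * 1.37^2 ≈ 1.69
i=3: S_3 = 0.9 * 1.37^3 ≈ 2.31
The first 4 terms are: [0.9, 1.23, 1.69, 2.31]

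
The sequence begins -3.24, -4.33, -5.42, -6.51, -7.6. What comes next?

Differences: -4.33 - -3.24 = -1.09
This is an arithmetic sequence with common difference d = -1.09.
Next term = -7.6 + -1.09 = -8.69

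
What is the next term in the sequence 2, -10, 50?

Ratios: -10 / 2 = -5.0
This is a geometric sequence with common ratio r = -5.
Next term = 50 * -5 = -250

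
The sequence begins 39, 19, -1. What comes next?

Differences: 19 - 39 = -20
This is an arithmetic sequence with common difference d = -20.
Next term = -1 + -20 = -21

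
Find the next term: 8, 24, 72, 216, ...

Ratios: 24 / 8 = 3.0
This is a geometric sequence with common ratio r = 3.
Next term = 216 * 3 = 648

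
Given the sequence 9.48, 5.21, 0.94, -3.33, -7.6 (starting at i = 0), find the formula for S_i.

Check differences: 5.21 - 9.48 = -4.27
0.94 - 5.21 = -4.27
Common difference d = -4.27.
First term a = 9.48.
Formula: S_i = 9.48 - 4.27*i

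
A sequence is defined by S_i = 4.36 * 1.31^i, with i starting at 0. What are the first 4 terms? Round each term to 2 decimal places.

This is a geometric sequence.
i=0: S_0 = 4.36 * 1.31^0 = 4.36
i=1: S_1 = 4.36 * 1.31^1 ≈ 5.71
i=2: S_2 = 4.36 * 1.31^2 ≈ 7.48
i=3: S_3 = 4.36 * 1.31^3 ≈ 9.8
The first 4 terms are: [4.36, 5.71, 7.48, 9.8]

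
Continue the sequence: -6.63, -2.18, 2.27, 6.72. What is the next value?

Differences: -2.18 - -6.63 = 4.45
This is an arithmetic sequence with common difference d = 4.45.
Next term = 6.72 + 4.45 = 11.17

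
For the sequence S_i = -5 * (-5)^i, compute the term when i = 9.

S_9 = -5 * (-5)^9 = -5 * -1953125 = 9765625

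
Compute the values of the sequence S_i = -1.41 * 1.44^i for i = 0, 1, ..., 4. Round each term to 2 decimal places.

This is a geometric sequence.
i=0: S_0 = -1.41 * 1.44^0 = -1.41
i=1: S_1 = -1.41 * 1.44^1 ≈ -2.03
i=2: S_2 = -1.41 * 1.44^2 ≈ -2.92
i=3: S_3 = -1.41 * 1.44^3 ≈ -4.21
i=4: S_4 = -1.41 * 1.44^4 ≈ -6.06
The first 5 terms are: [-1.41, -2.03, -2.92, -4.21, -6.06]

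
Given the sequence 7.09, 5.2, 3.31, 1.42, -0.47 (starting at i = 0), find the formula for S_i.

Check differences: 5.2 - 7.09 = -1.89
3.31 - 5.2 = -1.89
Common difference d = -1.89.
First term a = 7.09.
Formula: S_i = 7.09 - 1.89*i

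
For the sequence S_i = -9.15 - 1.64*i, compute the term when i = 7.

S_7 = -9.15 + -1.64*7 = -9.15 + -11.48 = -20.63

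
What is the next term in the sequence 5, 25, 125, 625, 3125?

Ratios: 25 / 5 = 5.0
This is a geometric sequence with common ratio r = 5.
Next term = 3125 * 5 = 15625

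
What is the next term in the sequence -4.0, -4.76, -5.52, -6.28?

Differences: -4.76 - -4.0 = -0.76
This is an arithmetic sequence with common difference d = -0.76.
Next term = -6.28 + -0.76 = -7.04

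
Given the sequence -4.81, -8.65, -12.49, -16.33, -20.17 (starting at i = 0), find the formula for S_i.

Check differences: -8.65 - -4.81 = -3.84
-12.49 - -8.65 = -3.84
Common difference d = -3.84.
First term a = -4.81.
Formula: S_i = -4.81 - 3.84*i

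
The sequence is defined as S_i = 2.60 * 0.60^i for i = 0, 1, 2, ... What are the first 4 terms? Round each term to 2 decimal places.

This is a geometric sequence.
i=0: S_0 = 2.6 * 0.6^0 = 2.6
i=1: S_1 = 2.6 * 0.6^1 = 1.56
i=2: S_2 = 2.6 * 0.6^2 ≈ 0.94
i=3: S_3 = 2.6 * 0.6^3 ≈ 0.56
The first 4 terms are: [2.6, 1.56, 0.94, 0.56]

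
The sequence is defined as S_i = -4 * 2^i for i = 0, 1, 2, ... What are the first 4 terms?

This is a geometric sequence.
i=0: S_0 = -4 * 2^0 = -4
i=1: S_1 = -4 * 2^1 = -8
i=2: S_2 = -4 * 2^2 = -16
i=3: S_3 = -4 * 2^3 = -32
The first 4 terms are: [-4, -8, -16, -32]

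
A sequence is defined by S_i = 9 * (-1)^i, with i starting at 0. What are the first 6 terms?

This is a geometric sequence.
i=0: S_0 = 9 * (-1)^0 = 9
i=1: S_1 = 9 * (-1)^1 = -9
i=2: S_2 = 9 * (-1)^2 = 9
i=3: S_3 = 9 * (-1)^3 = -9
i=4: S_4 = 9 * (-1)^4 = 9
i=5: S_5 = 9 * (-1)^5 = -9
The first 6 terms are: [9, -9, 9, -9, 9, -9]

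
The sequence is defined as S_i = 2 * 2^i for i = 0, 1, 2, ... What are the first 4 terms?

This is a geometric sequence.
i=0: S_0 = 2 * 2^0 = 2
i=1: S_1 = 2 * 2^1 = 4
i=2: S_2 = 2 * 2^2 = 8
i=3: S_3 = 2 * 2^3 = 16
The first 4 terms are: [2, 4, 8, 16]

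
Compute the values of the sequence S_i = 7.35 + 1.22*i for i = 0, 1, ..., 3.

This is an arithmetic sequence.
i=0: S_0 = 7.35 + 1.22*0 = 7.35
i=1: S_1 = 7.35 + 1.22*1 = 8.57
i=2: S_2 = 7.35 + 1.22*2 = 9.79
i=3: S_3 = 7.35 + 1.22*3 = 11.01
The first 4 terms are: [7.35, 8.57, 9.79, 11.01]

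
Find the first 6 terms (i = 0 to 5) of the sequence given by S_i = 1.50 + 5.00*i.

This is an arithmetic sequence.
i=0: S_0 = 1.5 + 5.0*0 = 1.5
i=1: S_1 = 1.5 + 5.0*1 = 6.5
i=2: S_2 = 1.5 + 5.0*2 = 11.5
i=3: S_3 = 1.5 + 5.0*3 = 16.5
i=4: S_4 = 1.5 + 5.0*4 = 21.5
i=5: S_5 = 1.5 + 5.0*5 = 26.5
The first 6 terms are: [1.5, 6.5, 11.5, 16.5, 21.5, 26.5]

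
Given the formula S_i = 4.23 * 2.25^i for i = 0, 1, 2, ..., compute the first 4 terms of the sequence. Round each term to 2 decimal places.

This is a geometric sequence.
i=0: S_0 = 4.23 * 2.25^0 = 4.23
i=1: S_1 = 4.23 * 2.25^1 ≈ 9.52
i=2: S_2 = 4.23 * 2.25^2 ≈ 21.41
i=3: S_3 = 4.23 * 2.25^3 ≈ 48.18
The first 4 terms are: [4.23, 9.52, 21.41, 48.18]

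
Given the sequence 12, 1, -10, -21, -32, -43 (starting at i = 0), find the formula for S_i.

Check differences: 1 - 12 = -11
-10 - 1 = -11
Common difference d = -11.
First term a = 12.
Formula: S_i = 12 - 11*i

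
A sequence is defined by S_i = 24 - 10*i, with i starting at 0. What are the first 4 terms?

This is an arithmetic sequence.
i=0: S_0 = 24 + -10*0 = 24
i=1: S_1 = 24 + -10*1 = 14
i=2: S_2 = 24 + -10*2 = 4
i=3: S_3 = 24 + -10*3 = -6
The first 4 terms are: [24, 14, 4, -6]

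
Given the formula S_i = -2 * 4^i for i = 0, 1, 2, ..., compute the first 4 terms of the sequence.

This is a geometric sequence.
i=0: S_0 = -2 * 4^0 = -2
i=1: S_1 = -2 * 4^1 = -8
i=2: S_2 = -2 * 4^2 = -32
i=3: S_3 = -2 * 4^3 = -128
The first 4 terms are: [-2, -8, -32, -128]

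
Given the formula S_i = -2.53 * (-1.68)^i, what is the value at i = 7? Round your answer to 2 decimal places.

S_7 = -2.53 * (-1.68)^7 ≈ -2.53 * -37.7716 ≈ 95.56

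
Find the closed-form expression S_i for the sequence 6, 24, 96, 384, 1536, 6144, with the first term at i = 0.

Check ratios: 24 / 6 = 4.0
Common ratio r = 4.
First term a = 6.
Formula: S_i = 6 * 4^i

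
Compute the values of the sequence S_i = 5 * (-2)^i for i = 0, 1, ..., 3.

This is a geometric sequence.
i=0: S_0 = 5 * (-2)^0 = 5
i=1: S_1 = 5 * (-2)^1 = -10
i=2: S_2 = 5 * (-2)^2 = 20
i=3: S_3 = 5 * (-2)^3 = -40
The first 4 terms are: [5, -10, 20, -40]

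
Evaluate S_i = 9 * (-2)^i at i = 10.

S_10 = 9 * (-2)^10 = 9 * 1024 = 9216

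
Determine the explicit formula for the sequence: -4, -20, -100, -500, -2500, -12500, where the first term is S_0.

Check ratios: -20 / -4 = 5.0
Common ratio r = 5.
First term a = -4.
Formula: S_i = -4 * 5^i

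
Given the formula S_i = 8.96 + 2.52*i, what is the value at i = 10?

S_10 = 8.96 + 2.52*10 = 8.96 + 25.2 = 34.16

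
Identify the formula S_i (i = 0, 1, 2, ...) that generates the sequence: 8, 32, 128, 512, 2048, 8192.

Check ratios: 32 / 8 = 4.0
Common ratio r = 4.
First term a = 8.
Formula: S_i = 8 * 4^i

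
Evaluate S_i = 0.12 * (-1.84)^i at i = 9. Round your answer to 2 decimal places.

S_9 = 0.12 * (-1.84)^9 ≈ 0.12 * -241.7466 ≈ -29.01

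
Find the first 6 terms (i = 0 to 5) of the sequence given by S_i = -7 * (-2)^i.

This is a geometric sequence.
i=0: S_0 = -7 * (-2)^0 = -7
i=1: S_1 = -7 * (-2)^1 = 14
i=2: S_2 = -7 * (-2)^2 = -28
i=3: S_3 = -7 * (-2)^3 = 56
i=4: S_4 = -7 * (-2)^4 = -112
i=5: S_5 = -7 * (-2)^5 = 224
The first 6 terms are: [-7, 14, -28, 56, -112, 224]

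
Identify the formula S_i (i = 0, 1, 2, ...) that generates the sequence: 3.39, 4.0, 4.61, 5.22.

Check differences: 4.0 - 3.39 = 0.61
4.61 - 4.0 = 0.61
Common difference d = 0.61.
First term a = 3.39.
Formula: S_i = 3.39 + 0.61*i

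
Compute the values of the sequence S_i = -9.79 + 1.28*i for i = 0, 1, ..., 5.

This is an arithmetic sequence.
i=0: S_0 = -9.79 + 1.28*0 = -9.79
i=1: S_1 = -9.79 + 1.28*1 = -8.51
i=2: S_2 = -9.79 + 1.28*2 = -7.23
i=3: S_3 = -9.79 + 1.28*3 = -5.95
i=4: S_4 = -9.79 + 1.28*4 = -4.67
i=5: S_5 = -9.79 + 1.28*5 = -3.39
The first 6 terms are: [-9.79, -8.51, -7.23, -5.95, -4.67, -3.39]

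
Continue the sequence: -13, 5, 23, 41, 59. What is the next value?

Differences: 5 - -13 = 18
This is an arithmetic sequence with common difference d = 18.
Next term = 59 + 18 = 77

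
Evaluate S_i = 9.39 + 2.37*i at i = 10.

S_10 = 9.39 + 2.37*10 = 9.39 + 23.7 = 33.09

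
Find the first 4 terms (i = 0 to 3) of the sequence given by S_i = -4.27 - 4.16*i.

This is an arithmetic sequence.
i=0: S_0 = -4.27 + -4.16*0 = -4.27
i=1: S_1 = -4.27 + -4.16*1 = -8.43
i=2: S_2 = -4.27 + -4.16*2 = -12.59
i=3: S_3 = -4.27 + -4.16*3 = -16.75
The first 4 terms are: [-4.27, -8.43, -12.59, -16.75]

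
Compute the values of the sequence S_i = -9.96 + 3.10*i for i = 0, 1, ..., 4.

This is an arithmetic sequence.
i=0: S_0 = -9.96 + 3.1*0 = -9.96
i=1: S_1 = -9.96 + 3.1*1 = -6.86
i=2: S_2 = -9.96 + 3.1*2 = -3.76
i=3: S_3 = -9.96 + 3.1*3 = -0.66
i=4: S_4 = -9.96 + 3.1*4 = 2.44
The first 5 terms are: [-9.96, -6.86, -3.76, -0.66, 2.44]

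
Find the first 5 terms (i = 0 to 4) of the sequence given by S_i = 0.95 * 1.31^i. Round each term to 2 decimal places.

This is a geometric sequence.
i=0: S_0 = 0.95 * 1.31^0 = 0.95
i=1: S_1 = 0.95 * 1.31^1 ≈ 1.24
i=2: S_2 = 0.95 * 1.31^2 ≈ 1.63
i=3: S_3 = 0.95 * 1.31^3 ≈ 2.14
i=4: S_4 = 0.95 * 1.31^4 ≈ 2.8
The first 5 terms are: [0.95, 1.24, 1.63, 2.14, 2.8]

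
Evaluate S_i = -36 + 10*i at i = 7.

S_7 = -36 + 10*7 = -36 + 70 = 34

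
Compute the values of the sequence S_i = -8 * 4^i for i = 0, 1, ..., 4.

This is a geometric sequence.
i=0: S_0 = -8 * 4^0 = -8
i=1: S_1 = -8 * 4^1 = -32
i=2: S_2 = -8 * 4^2 = -128
i=3: S_3 = -8 * 4^3 = -512
i=4: S_4 = -8 * 4^4 = -2048
The first 5 terms are: [-8, -32, -128, -512, -2048]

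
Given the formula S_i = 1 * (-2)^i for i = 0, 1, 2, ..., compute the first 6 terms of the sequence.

This is a geometric sequence.
i=0: S_0 = 1 * (-2)^0 = 1
i=1: S_1 = 1 * (-2)^1 = -2
i=2: S_2 = 1 * (-2)^2 = 4
i=3: S_3 = 1 * (-2)^3 = -8
i=4: S_4 = 1 * (-2)^4 = 16
i=5: S_5 = 1 * (-2)^5 = -32
The first 6 terms are: [1, -2, 4, -8, 16, -32]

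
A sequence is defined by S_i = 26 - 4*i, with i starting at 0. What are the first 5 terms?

This is an arithmetic sequence.
i=0: S_0 = 26 + -4*0 = 26
i=1: S_1 = 26 + -4*1 = 22
i=2: S_2 = 26 + -4*2 = 18
i=3: S_3 = 26 + -4*3 = 14
i=4: S_4 = 26 + -4*4 = 10
The first 5 terms are: [26, 22, 18, 14, 10]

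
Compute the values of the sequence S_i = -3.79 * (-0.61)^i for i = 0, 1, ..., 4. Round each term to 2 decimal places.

This is a geometric sequence.
i=0: S_0 = -3.79 * (-0.61)^0 = -3.79
i=1: S_1 = -3.79 * (-0.61)^1 ≈ 2.31
i=2: S_2 = -3.79 * (-0.61)^2 ≈ -1.41
i=3: S_3 = -3.79 * (-0.61)^3 ≈ 0.86
i=4: S_4 = -3.79 * (-0.61)^4 ≈ -0.52
The first 5 terms are: [-3.79, 2.31, -1.41, 0.86, -0.52]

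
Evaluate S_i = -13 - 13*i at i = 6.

S_6 = -13 + -13*6 = -13 + -78 = -91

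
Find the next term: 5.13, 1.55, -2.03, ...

Differences: 1.55 - 5.13 = -3.58
This is an arithmetic sequence with common difference d = -3.58.
Next term = -2.03 + -3.58 = -5.61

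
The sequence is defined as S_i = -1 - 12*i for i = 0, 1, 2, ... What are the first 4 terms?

This is an arithmetic sequence.
i=0: S_0 = -1 + -12*0 = -1
i=1: S_1 = -1 + -12*1 = -13
i=2: S_2 = -1 + -12*2 = -25
i=3: S_3 = -1 + -12*3 = -37
The first 4 terms are: [-1, -13, -25, -37]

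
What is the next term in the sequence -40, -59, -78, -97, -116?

Differences: -59 - -40 = -19
This is an arithmetic sequence with common difference d = -19.
Next term = -116 + -19 = -135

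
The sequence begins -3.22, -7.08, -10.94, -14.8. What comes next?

Differences: -7.08 - -3.22 = -3.86
This is an arithmetic sequence with common difference d = -3.86.
Next term = -14.8 + -3.86 = -18.66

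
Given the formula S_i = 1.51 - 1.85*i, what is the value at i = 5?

S_5 = 1.51 + -1.85*5 = 1.51 + -9.25 = -7.74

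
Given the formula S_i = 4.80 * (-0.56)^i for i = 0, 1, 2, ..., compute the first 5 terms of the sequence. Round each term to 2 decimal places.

This is a geometric sequence.
i=0: S_0 = 4.8 * (-0.56)^0 = 4.8
i=1: S_1 = 4.8 * (-0.56)^1 ≈ -2.69
i=2: S_2 = 4.8 * (-0.56)^2 ≈ 1.51
i=3: S_3 = 4.8 * (-0.56)^3 ≈ -0.84
i=4: S_4 = 4.8 * (-0.56)^4 ≈ 0.47
The first 5 terms are: [4.8, -2.69, 1.51, -0.84, 0.47]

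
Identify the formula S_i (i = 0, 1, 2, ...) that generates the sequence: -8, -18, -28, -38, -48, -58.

Check differences: -18 - -8 = -10
-28 - -18 = -10
Common difference d = -10.
First term a = -8.
Formula: S_i = -8 - 10*i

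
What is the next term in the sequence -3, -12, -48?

Ratios: -12 / -3 = 4.0
This is a geometric sequence with common ratio r = 4.
Next term = -48 * 4 = -192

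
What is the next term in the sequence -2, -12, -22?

Differences: -12 - -2 = -10
This is an arithmetic sequence with common difference d = -10.
Next term = -22 + -10 = -32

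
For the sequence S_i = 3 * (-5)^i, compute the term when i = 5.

S_5 = 3 * (-5)^5 = 3 * -3125 = -9375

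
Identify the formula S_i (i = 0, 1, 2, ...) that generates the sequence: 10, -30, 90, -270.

Check ratios: -30 / 10 = -3.0
Common ratio r = -3.
First term a = 10.
Formula: S_i = 10 * (-3)^i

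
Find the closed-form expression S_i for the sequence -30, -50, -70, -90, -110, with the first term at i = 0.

Check differences: -50 - -30 = -20
-70 - -50 = -20
Common difference d = -20.
First term a = -30.
Formula: S_i = -30 - 20*i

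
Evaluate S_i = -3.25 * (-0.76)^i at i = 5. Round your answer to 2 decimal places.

S_5 = -3.25 * (-0.76)^5 ≈ -3.25 * -0.2536 ≈ 0.82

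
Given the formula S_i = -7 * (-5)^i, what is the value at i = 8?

S_8 = -7 * (-5)^8 = -7 * 390625 = -2734375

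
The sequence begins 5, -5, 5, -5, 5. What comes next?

Ratios: -5 / 5 = -1.0
This is a geometric sequence with common ratio r = -1.
Next term = 5 * -1 = -5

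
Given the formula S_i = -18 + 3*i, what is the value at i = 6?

S_6 = -18 + 3*6 = -18 + 18 = 0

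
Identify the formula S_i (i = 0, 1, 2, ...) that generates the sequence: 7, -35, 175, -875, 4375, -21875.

Check ratios: -35 / 7 = -5.0
Common ratio r = -5.
First term a = 7.
Formula: S_i = 7 * (-5)^i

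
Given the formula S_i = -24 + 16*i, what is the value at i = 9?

S_9 = -24 + 16*9 = -24 + 144 = 120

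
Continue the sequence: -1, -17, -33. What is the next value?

Differences: -17 - -1 = -16
This is an arithmetic sequence with common difference d = -16.
Next term = -33 + -16 = -49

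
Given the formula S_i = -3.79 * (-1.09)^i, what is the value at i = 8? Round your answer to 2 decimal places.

S_8 = -3.79 * (-1.09)^8 ≈ -3.79 * 1.9926 ≈ -7.55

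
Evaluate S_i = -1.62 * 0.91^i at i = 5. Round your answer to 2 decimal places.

S_5 = -1.62 * 0.91^5 ≈ -1.62 * 0.624 ≈ -1.01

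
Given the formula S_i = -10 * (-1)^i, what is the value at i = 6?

S_6 = -10 * (-1)^6 = -10 * 1 = -10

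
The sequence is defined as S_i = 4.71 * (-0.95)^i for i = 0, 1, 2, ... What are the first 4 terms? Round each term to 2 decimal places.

This is a geometric sequence.
i=0: S_0 = 4.71 * (-0.95)^0 = 4.71
i=1: S_1 = 4.71 * (-0.95)^1 ≈ -4.47
i=2: S_2 = 4.71 * (-0.95)^2 ≈ 4.25
i=3: S_3 = 4.71 * (-0.95)^3 ≈ -4.04
The first 4 terms are: [4.71, -4.47, 4.25, -4.04]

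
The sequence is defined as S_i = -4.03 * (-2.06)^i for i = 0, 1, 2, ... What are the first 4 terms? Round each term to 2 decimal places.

This is a geometric sequence.
i=0: S_0 = -4.03 * (-2.06)^0 = -4.03
i=1: S_1 = -4.03 * (-2.06)^1 ≈ 8.3
i=2: S_2 = -4.03 * (-2.06)^2 ≈ -17.1
i=3: S_3 = -4.03 * (-2.06)^3 ≈ 35.23
The first 4 terms are: [-4.03, 8.3, -17.1, 35.23]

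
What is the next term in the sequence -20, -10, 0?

Differences: -10 - -20 = 10
This is an arithmetic sequence with common difference d = 10.
Next term = 0 + 10 = 10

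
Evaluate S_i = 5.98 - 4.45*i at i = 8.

S_8 = 5.98 + -4.45*8 = 5.98 + -35.6 = -29.62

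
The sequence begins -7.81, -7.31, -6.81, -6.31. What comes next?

Differences: -7.31 - -7.81 = 0.5
This is an arithmetic sequence with common difference d = 0.5.
Next term = -6.31 + 0.5 = -5.81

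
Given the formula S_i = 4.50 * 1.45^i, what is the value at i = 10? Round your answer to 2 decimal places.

S_10 = 4.5 * 1.45^10 ≈ 4.5 * 41.0847 ≈ 184.88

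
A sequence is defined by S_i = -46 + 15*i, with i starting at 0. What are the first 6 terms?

This is an arithmetic sequence.
i=0: S_0 = -46 + 15*0 = -46
i=1: S_1 = -46 + 15*1 = -31
i=2: S_2 = -46 + 15*2 = -16
i=3: S_3 = -46 + 15*3 = -1
i=4: S_4 = -46 + 15*4 = 14
i=5: S_5 = -46 + 15*5 = 29
The first 6 terms are: [-46, -31, -16, -1, 14, 29]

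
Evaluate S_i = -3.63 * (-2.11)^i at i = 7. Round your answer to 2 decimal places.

S_7 = -3.63 * (-2.11)^7 ≈ -3.63 * -186.1989 ≈ 675.9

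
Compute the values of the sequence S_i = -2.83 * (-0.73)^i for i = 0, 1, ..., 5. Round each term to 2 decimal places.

This is a geometric sequence.
i=0: S_0 = -2.83 * (-0.73)^0 = -2.83
i=1: S_1 = -2.83 * (-0.73)^1 ≈ 2.07
i=2: S_2 = -2.83 * (-0.73)^2 ≈ -1.51
i=3: S_3 = -2.83 * (-0.73)^3 ≈ 1.1
i=4: S_4 = -2.83 * (-0.73)^4 ≈ -0.8
i=5: S_5 = -2.83 * (-0.73)^5 ≈ 0.59
The first 6 terms are: [-2.83, 2.07, -1.51, 1.1, -0.8, 0.59]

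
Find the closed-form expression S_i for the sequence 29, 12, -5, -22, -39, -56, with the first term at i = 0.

Check differences: 12 - 29 = -17
-5 - 12 = -17
Common difference d = -17.
First term a = 29.
Formula: S_i = 29 - 17*i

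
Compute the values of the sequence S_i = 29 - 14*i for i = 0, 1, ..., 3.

This is an arithmetic sequence.
i=0: S_0 = 29 + -14*0 = 29
i=1: S_1 = 29 + -14*1 = 15
i=2: S_2 = 29 + -14*2 = 1
i=3: S_3 = 29 + -14*3 = -13
The first 4 terms are: [29, 15, 1, -13]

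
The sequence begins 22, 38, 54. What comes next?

Differences: 38 - 22 = 16
This is an arithmetic sequence with common difference d = 16.
Next term = 54 + 16 = 70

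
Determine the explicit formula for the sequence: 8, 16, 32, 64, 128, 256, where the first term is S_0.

Check ratios: 16 / 8 = 2.0
Common ratio r = 2.
First term a = 8.
Formula: S_i = 8 * 2^i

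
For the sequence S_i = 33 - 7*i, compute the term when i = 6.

S_6 = 33 + -7*6 = 33 + -42 = -9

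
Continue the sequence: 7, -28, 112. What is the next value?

Ratios: -28 / 7 = -4.0
This is a geometric sequence with common ratio r = -4.
Next term = 112 * -4 = -448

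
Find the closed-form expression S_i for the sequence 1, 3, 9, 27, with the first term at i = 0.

Check ratios: 3 / 1 = 3.0
Common ratio r = 3.
First term a = 1.
Formula: S_i = 1 * 3^i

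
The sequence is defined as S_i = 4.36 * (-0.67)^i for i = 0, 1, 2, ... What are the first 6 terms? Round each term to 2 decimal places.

This is a geometric sequence.
i=0: S_0 = 4.36 * (-0.67)^0 = 4.36
i=1: S_1 = 4.36 * (-0.67)^1 ≈ -2.92
i=2: S_2 = 4.36 * (-0.67)^2 ≈ 1.96
i=3: S_3 = 4.36 * (-0.67)^3 ≈ -1.31
i=4: S_4 = 4.36 * (-0.67)^4 ≈ 0.88
i=5: S_5 = 4.36 * (-0.67)^5 ≈ -0.59
The first 6 terms are: [4.36, -2.92, 1.96, -1.31, 0.88, -0.59]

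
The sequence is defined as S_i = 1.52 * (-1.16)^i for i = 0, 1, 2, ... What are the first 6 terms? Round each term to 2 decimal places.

This is a geometric sequence.
i=0: S_0 = 1.52 * (-1.16)^0 = 1.52
i=1: S_1 = 1.52 * (-1.16)^1 ≈ -1.76
i=2: S_2 = 1.52 * (-1.16)^2 ≈ 2.05
i=3: S_3 = 1.52 * (-1.16)^3 ≈ -2.37
i=4: S_4 = 1.52 * (-1.16)^4 ≈ 2.75
i=5: S_5 = 1.52 * (-1.16)^5 ≈ -3.19
The first 6 terms are: [1.52, -1.76, 2.05, -2.37, 2.75, -3.19]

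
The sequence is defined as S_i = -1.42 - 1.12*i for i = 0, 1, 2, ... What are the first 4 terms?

This is an arithmetic sequence.
i=0: S_0 = -1.42 + -1.12*0 = -1.42
i=1: S_1 = -1.42 + -1.12*1 = -2.54
i=2: S_2 = -1.42 + -1.12*2 = -3.66
i=3: S_3 = -1.42 + -1.12*3 = -4.78
The first 4 terms are: [-1.42, -2.54, -3.66, -4.78]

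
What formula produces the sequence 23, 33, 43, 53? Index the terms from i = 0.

Check differences: 33 - 23 = 10
43 - 33 = 10
Common difference d = 10.
First term a = 23.
Formula: S_i = 23 + 10*i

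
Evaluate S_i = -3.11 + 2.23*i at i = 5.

S_5 = -3.11 + 2.23*5 = -3.11 + 11.15 = 8.04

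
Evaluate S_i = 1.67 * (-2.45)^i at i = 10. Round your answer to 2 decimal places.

S_10 = 1.67 * (-2.45)^10 ≈ 1.67 * 7792.2135 ≈ 13013.0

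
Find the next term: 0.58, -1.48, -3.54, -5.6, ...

Differences: -1.48 - 0.58 = -2.06
This is an arithmetic sequence with common difference d = -2.06.
Next term = -5.6 + -2.06 = -7.66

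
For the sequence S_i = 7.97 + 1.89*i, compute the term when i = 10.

S_10 = 7.97 + 1.89*10 = 7.97 + 18.9 = 26.87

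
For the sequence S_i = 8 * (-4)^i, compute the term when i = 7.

S_7 = 8 * (-4)^7 = 8 * -16384 = -131072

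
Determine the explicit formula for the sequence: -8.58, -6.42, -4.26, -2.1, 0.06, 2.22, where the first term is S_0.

Check differences: -6.42 - -8.58 = 2.16
-4.26 - -6.42 = 2.16
Common difference d = 2.16.
First term a = -8.58.
Formula: S_i = -8.58 + 2.16*i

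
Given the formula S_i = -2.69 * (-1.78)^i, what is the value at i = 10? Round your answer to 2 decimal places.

S_10 = -2.69 * (-1.78)^10 ≈ -2.69 * 319.3008 ≈ -858.92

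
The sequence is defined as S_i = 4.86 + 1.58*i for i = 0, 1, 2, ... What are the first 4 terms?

This is an arithmetic sequence.
i=0: S_0 = 4.86 + 1.58*0 = 4.86
i=1: S_1 = 4.86 + 1.58*1 = 6.44
i=2: S_2 = 4.86 + 1.58*2 = 8.02
i=3: S_3 = 4.86 + 1.58*3 = 9.6
The first 4 terms are: [4.86, 6.44, 8.02, 9.6]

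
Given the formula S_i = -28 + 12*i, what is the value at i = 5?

S_5 = -28 + 12*5 = -28 + 60 = 32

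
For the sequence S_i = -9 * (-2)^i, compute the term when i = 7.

S_7 = -9 * (-2)^7 = -9 * -128 = 1152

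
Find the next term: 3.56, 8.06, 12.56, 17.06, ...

Differences: 8.06 - 3.56 = 4.5
This is an arithmetic sequence with common difference d = 4.5.
Next term = 17.06 + 4.5 = 21.56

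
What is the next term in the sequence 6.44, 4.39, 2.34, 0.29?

Differences: 4.39 - 6.44 = -2.05
This is an arithmetic sequence with common difference d = -2.05.
Next term = 0.29 + -2.05 = -1.76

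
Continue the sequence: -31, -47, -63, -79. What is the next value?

Differences: -47 - -31 = -16
This is an arithmetic sequence with common difference d = -16.
Next term = -79 + -16 = -95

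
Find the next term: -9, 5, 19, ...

Differences: 5 - -9 = 14
This is an arithmetic sequence with common difference d = 14.
Next term = 19 + 14 = 33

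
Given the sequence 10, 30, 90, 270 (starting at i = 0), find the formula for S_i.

Check ratios: 30 / 10 = 3.0
Common ratio r = 3.
First term a = 10.
Formula: S_i = 10 * 3^i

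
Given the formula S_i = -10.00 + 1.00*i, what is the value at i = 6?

S_6 = -10.0 + 1.0*6 = -10.0 + 6.0 = -4.0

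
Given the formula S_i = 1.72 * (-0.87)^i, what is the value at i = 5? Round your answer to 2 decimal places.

S_5 = 1.72 * (-0.87)^5 ≈ 1.72 * -0.4984 ≈ -0.86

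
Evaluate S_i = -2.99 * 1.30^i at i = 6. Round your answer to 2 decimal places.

S_6 = -2.99 * 1.3^6 ≈ -2.99 * 4.8268 ≈ -14.43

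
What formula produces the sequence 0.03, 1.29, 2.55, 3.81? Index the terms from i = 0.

Check differences: 1.29 - 0.03 = 1.26
2.55 - 1.29 = 1.26
Common difference d = 1.26.
First term a = 0.03.
Formula: S_i = 0.03 + 1.26*i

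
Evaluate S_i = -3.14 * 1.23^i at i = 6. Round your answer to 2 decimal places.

S_6 = -3.14 * 1.23^6 ≈ -3.14 * 3.4628 ≈ -10.87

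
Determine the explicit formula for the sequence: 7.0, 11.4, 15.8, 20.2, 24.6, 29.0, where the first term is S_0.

Check differences: 11.4 - 7.0 = 4.4
15.8 - 11.4 = 4.4
Common difference d = 4.4.
First term a = 7.0.
Formula: S_i = 7.00 + 4.40*i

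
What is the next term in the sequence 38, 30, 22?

Differences: 30 - 38 = -8
This is an arithmetic sequence with common difference d = -8.
Next term = 22 + -8 = 14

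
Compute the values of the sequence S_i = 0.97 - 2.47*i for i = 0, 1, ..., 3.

This is an arithmetic sequence.
i=0: S_0 = 0.97 + -2.47*0 = 0.97
i=1: S_1 = 0.97 + -2.47*1 = -1.5
i=2: S_2 = 0.97 + -2.47*2 = -3.97
i=3: S_3 = 0.97 + -2.47*3 = -6.44
The first 4 terms are: [0.97, -1.5, -3.97, -6.44]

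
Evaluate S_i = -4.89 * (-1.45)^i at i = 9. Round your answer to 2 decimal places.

S_9 = -4.89 * (-1.45)^9 ≈ -4.89 * -28.3343 ≈ 138.55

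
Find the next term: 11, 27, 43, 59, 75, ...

Differences: 27 - 11 = 16
This is an arithmetic sequence with common difference d = 16.
Next term = 75 + 16 = 91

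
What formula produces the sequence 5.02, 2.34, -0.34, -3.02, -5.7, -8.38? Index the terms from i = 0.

Check differences: 2.34 - 5.02 = -2.68
-0.34 - 2.34 = -2.68
Common difference d = -2.68.
First term a = 5.02.
Formula: S_i = 5.02 - 2.68*i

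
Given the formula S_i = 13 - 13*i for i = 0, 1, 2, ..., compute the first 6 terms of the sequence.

This is an arithmetic sequence.
i=0: S_0 = 13 + -13*0 = 13
i=1: S_1 = 13 + -13*1 = 0
i=2: S_2 = 13 + -13*2 = -13
i=3: S_3 = 13 + -13*3 = -26
i=4: S_4 = 13 + -13*4 = -39
i=5: S_5 = 13 + -13*5 = -52
The first 6 terms are: [13, 0, -13, -26, -39, -52]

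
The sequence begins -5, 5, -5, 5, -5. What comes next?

Ratios: 5 / -5 = -1.0
This is a geometric sequence with common ratio r = -1.
Next term = -5 * -1 = 5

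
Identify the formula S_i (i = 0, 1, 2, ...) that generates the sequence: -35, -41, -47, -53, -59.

Check differences: -41 - -35 = -6
-47 - -41 = -6
Common difference d = -6.
First term a = -35.
Formula: S_i = -35 - 6*i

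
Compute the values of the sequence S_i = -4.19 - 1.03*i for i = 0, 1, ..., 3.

This is an arithmetic sequence.
i=0: S_0 = -4.19 + -1.03*0 = -4.19
i=1: S_1 = -4.19 + -1.03*1 = -5.22
i=2: S_2 = -4.19 + -1.03*2 = -6.25
i=3: S_3 = -4.19 + -1.03*3 = -7.28
The first 4 terms are: [-4.19, -5.22, -6.25, -7.28]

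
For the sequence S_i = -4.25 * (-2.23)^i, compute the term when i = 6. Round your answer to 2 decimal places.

S_6 = -4.25 * (-2.23)^6 ≈ -4.25 * 122.9785 ≈ -522.66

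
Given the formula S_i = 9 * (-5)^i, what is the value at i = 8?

S_8 = 9 * (-5)^8 = 9 * 390625 = 3515625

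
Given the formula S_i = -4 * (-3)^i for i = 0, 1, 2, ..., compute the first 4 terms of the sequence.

This is a geometric sequence.
i=0: S_0 = -4 * (-3)^0 = -4
i=1: S_1 = -4 * (-3)^1 = 12
i=2: S_2 = -4 * (-3)^2 = -36
i=3: S_3 = -4 * (-3)^3 = 108
The first 4 terms are: [-4, 12, -36, 108]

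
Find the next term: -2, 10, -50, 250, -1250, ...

Ratios: 10 / -2 = -5.0
This is a geometric sequence with common ratio r = -5.
Next term = -1250 * -5 = 6250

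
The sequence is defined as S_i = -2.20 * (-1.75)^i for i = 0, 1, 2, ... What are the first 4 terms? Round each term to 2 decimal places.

This is a geometric sequence.
i=0: S_0 = -2.2 * (-1.75)^0 = -2.2
i=1: S_1 = -2.2 * (-1.75)^1 = 3.85
i=2: S_2 = -2.2 * (-1.75)^2 ≈ -6.74
i=3: S_3 = -2.2 * (-1.75)^3 ≈ 11.79
The first 4 terms are: [-2.2, 3.85, -6.74, 11.79]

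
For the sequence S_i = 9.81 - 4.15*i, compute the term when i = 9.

S_9 = 9.81 + -4.15*9 = 9.81 + -37.35 = -27.54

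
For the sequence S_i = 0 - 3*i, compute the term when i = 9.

S_9 = 0 + -3*9 = 0 + -27 = -27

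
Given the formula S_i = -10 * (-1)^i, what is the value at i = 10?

S_10 = -10 * (-1)^10 = -10 * 1 = -10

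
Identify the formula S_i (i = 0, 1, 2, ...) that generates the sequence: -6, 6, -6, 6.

Check ratios: 6 / -6 = -1.0
Common ratio r = -1.
First term a = -6.
Formula: S_i = -6 * (-1)^i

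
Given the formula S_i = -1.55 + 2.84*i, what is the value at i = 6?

S_6 = -1.55 + 2.84*6 = -1.55 + 17.04 = 15.49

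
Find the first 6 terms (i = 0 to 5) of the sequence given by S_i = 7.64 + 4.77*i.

This is an arithmetic sequence.
i=0: S_0 = 7.64 + 4.77*0 = 7.64
i=1: S_1 = 7.64 + 4.77*1 = 12.41
i=2: S_2 = 7.64 + 4.77*2 = 17.18
i=3: S_3 = 7.64 + 4.77*3 = 21.95
i=4: S_4 = 7.64 + 4.77*4 = 26.72
i=5: S_5 = 7.64 + 4.77*5 = 31.49
The first 6 terms are: [7.64, 12.41, 17.18, 21.95, 26.72, 31.49]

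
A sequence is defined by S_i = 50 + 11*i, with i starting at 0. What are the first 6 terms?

This is an arithmetic sequence.
i=0: S_0 = 50 + 11*0 = 50
i=1: S_1 = 50 + 11*1 = 61
i=2: S_2 = 50 + 11*2 = 72
i=3: S_3 = 50 + 11*3 = 83
i=4: S_4 = 50 + 11*4 = 94
i=5: S_5 = 50 + 11*5 = 105
The first 6 terms are: [50, 61, 72, 83, 94, 105]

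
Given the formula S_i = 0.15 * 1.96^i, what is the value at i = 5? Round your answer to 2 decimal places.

S_5 = 0.15 * 1.96^5 ≈ 0.15 * 28.9255 ≈ 4.34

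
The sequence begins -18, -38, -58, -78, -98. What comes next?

Differences: -38 - -18 = -20
This is an arithmetic sequence with common difference d = -20.
Next term = -98 + -20 = -118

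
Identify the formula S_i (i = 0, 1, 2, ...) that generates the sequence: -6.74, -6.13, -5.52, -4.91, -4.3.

Check differences: -6.13 - -6.74 = 0.61
-5.52 - -6.13 = 0.61
Common difference d = 0.61.
First term a = -6.74.
Formula: S_i = -6.74 + 0.61*i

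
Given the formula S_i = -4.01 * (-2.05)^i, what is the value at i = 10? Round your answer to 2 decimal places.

S_10 = -4.01 * (-2.05)^10 ≈ -4.01 * 1310.8066 ≈ -5256.33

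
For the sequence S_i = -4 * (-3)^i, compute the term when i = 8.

S_8 = -4 * (-3)^8 = -4 * 6561 = -26244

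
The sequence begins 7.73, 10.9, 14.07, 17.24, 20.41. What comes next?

Differences: 10.9 - 7.73 = 3.17
This is an arithmetic sequence with common difference d = 3.17.
Next term = 20.41 + 3.17 = 23.58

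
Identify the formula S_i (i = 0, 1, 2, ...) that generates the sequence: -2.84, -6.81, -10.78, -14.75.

Check differences: -6.81 - -2.84 = -3.97
-10.78 - -6.81 = -3.97
Common difference d = -3.97.
First term a = -2.84.
Formula: S_i = -2.84 - 3.97*i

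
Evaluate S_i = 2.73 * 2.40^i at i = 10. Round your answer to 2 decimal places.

S_10 = 2.73 * 2.4^10 ≈ 2.73 * 6340.3381 ≈ 17309.12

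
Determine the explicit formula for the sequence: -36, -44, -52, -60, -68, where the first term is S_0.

Check differences: -44 - -36 = -8
-52 - -44 = -8
Common difference d = -8.
First term a = -36.
Formula: S_i = -36 - 8*i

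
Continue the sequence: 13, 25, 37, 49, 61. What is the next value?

Differences: 25 - 13 = 12
This is an arithmetic sequence with common difference d = 12.
Next term = 61 + 12 = 73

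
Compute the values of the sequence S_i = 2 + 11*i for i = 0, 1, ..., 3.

This is an arithmetic sequence.
i=0: S_0 = 2 + 11*0 = 2
i=1: S_1 = 2 + 11*1 = 13
i=2: S_2 = 2 + 11*2 = 24
i=3: S_3 = 2 + 11*3 = 35
The first 4 terms are: [2, 13, 24, 35]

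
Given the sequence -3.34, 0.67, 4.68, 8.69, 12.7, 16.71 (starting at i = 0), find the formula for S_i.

Check differences: 0.67 - -3.34 = 4.01
4.68 - 0.67 = 4.01
Common difference d = 4.01.
First term a = -3.34.
Formula: S_i = -3.34 + 4.01*i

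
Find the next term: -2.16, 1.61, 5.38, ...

Differences: 1.61 - -2.16 = 3.77
This is an arithmetic sequence with common difference d = 3.77.
Next term = 5.38 + 3.77 = 9.15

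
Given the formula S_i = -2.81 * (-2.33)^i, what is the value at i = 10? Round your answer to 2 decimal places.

S_10 = -2.81 * (-2.33)^10 ≈ -2.81 * 4715.8416 ≈ -13251.51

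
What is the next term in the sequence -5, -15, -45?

Ratios: -15 / -5 = 3.0
This is a geometric sequence with common ratio r = 3.
Next term = -45 * 3 = -135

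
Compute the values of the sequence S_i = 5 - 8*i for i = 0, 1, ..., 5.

This is an arithmetic sequence.
i=0: S_0 = 5 + -8*0 = 5
i=1: S_1 = 5 + -8*1 = -3
i=2: S_2 = 5 + -8*2 = -11
i=3: S_3 = 5 + -8*3 = -19
i=4: S_4 = 5 + -8*4 = -27
i=5: S_5 = 5 + -8*5 = -35
The first 6 terms are: [5, -3, -11, -19, -27, -35]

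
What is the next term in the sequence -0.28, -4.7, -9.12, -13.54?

Differences: -4.7 - -0.28 = -4.42
This is an arithmetic sequence with common difference d = -4.42.
Next term = -13.54 + -4.42 = -17.96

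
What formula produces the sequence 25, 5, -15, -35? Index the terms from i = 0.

Check differences: 5 - 25 = -20
-15 - 5 = -20
Common difference d = -20.
First term a = 25.
Formula: S_i = 25 - 20*i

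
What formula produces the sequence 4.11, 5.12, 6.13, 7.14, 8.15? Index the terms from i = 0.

Check differences: 5.12 - 4.11 = 1.01
6.13 - 5.12 = 1.01
Common difference d = 1.01.
First term a = 4.11.
Formula: S_i = 4.11 + 1.01*i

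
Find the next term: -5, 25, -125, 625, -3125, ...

Ratios: 25 / -5 = -5.0
This is a geometric sequence with common ratio r = -5.
Next term = -3125 * -5 = 15625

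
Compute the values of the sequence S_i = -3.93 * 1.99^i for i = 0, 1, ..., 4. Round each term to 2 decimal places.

This is a geometric sequence.
i=0: S_0 = -3.93 * 1.99^0 = -3.93
i=1: S_1 = -3.93 * 1.99^1 ≈ -7.82
i=2: S_2 = -3.93 * 1.99^2 ≈ -15.56
i=3: S_3 = -3.93 * 1.99^3 ≈ -30.97
i=4: S_4 = -3.93 * 1.99^4 ≈ -61.63
The first 5 terms are: [-3.93, -7.82, -15.56, -30.97, -61.63]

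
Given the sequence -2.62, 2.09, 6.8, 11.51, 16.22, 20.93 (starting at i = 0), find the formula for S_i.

Check differences: 2.09 - -2.62 = 4.71
6.8 - 2.09 = 4.71
Common difference d = 4.71.
First term a = -2.62.
Formula: S_i = -2.62 + 4.71*i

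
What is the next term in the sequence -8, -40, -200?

Ratios: -40 / -8 = 5.0
This is a geometric sequence with common ratio r = 5.
Next term = -200 * 5 = -1000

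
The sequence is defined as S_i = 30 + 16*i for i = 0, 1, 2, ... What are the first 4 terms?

This is an arithmetic sequence.
i=0: S_0 = 30 + 16*0 = 30
i=1: S_1 = 30 + 16*1 = 46
i=2: S_2 = 30 + 16*2 = 62
i=3: S_3 = 30 + 16*3 = 78
The first 4 terms are: [30, 46, 62, 78]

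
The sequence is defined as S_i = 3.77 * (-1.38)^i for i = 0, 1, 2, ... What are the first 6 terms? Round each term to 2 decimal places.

This is a geometric sequence.
i=0: S_0 = 3.77 * (-1.38)^0 = 3.77
i=1: S_1 = 3.77 * (-1.38)^1 ≈ -5.2
i=2: S_2 = 3.77 * (-1.38)^2 ≈ 7.18
i=3: S_3 = 3.77 * (-1.38)^3 ≈ -9.91
i=4: S_4 = 3.77 * (-1.38)^4 ≈ 13.67
i=5: S_5 = 3.77 * (-1.38)^5 ≈ -18.87
The first 6 terms are: [3.77, -5.2, 7.18, -9.91, 13.67, -18.87]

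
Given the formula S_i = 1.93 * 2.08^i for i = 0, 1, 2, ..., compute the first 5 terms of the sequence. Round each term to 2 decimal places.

This is a geometric sequence.
i=0: S_0 = 1.93 * 2.08^0 = 1.93
i=1: S_1 = 1.93 * 2.08^1 ≈ 4.01
i=2: S_2 = 1.93 * 2.08^2 ≈ 8.35
i=3: S_3 = 1.93 * 2.08^3 ≈ 17.37
i=4: S_4 = 1.93 * 2.08^4 ≈ 36.13
The first 5 terms are: [1.93, 4.01, 8.35, 17.37, 36.13]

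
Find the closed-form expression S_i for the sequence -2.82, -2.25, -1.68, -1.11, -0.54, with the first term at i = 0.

Check differences: -2.25 - -2.82 = 0.57
-1.68 - -2.25 = 0.57
Common difference d = 0.57.
First term a = -2.82.
Formula: S_i = -2.82 + 0.57*i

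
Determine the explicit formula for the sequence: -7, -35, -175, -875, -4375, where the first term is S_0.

Check ratios: -35 / -7 = 5.0
Common ratio r = 5.
First term a = -7.
Formula: S_i = -7 * 5^i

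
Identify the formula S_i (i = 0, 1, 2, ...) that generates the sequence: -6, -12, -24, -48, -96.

Check ratios: -12 / -6 = 2.0
Common ratio r = 2.
First term a = -6.
Formula: S_i = -6 * 2^i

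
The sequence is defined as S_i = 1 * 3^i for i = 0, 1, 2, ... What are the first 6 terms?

This is a geometric sequence.
i=0: S_0 = 1 * 3^0 = 1
i=1: S_1 = 1 * 3^1 = 3
i=2: S_2 = 1 * 3^2 = 9
i=3: S_3 = 1 * 3^3 = 27
i=4: S_4 = 1 * 3^4 = 81
i=5: S_5 = 1 * 3^5 = 243
The first 6 terms are: [1, 3, 9, 27, 81, 243]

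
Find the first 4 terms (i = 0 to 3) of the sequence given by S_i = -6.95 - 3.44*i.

This is an arithmetic sequence.
i=0: S_0 = -6.95 + -3.44*0 = -6.95
i=1: S_1 = -6.95 + -3.44*1 = -10.39
i=2: S_2 = -6.95 + -3.44*2 = -13.83
i=3: S_3 = -6.95 + -3.44*3 = -17.27
The first 4 terms are: [-6.95, -10.39, -13.83, -17.27]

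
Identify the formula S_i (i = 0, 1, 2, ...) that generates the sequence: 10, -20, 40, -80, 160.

Check ratios: -20 / 10 = -2.0
Common ratio r = -2.
First term a = 10.
Formula: S_i = 10 * (-2)^i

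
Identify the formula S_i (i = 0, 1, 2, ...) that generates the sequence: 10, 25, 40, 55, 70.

Check differences: 25 - 10 = 15
40 - 25 = 15
Common difference d = 15.
First term a = 10.
Formula: S_i = 10 + 15*i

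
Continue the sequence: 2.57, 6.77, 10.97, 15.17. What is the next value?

Differences: 6.77 - 2.57 = 4.2
This is an arithmetic sequence with common difference d = 4.2.
Next term = 15.17 + 4.2 = 19.37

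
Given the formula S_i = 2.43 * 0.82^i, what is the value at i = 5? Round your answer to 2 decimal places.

S_5 = 2.43 * 0.82^5 ≈ 2.43 * 0.3707 ≈ 0.9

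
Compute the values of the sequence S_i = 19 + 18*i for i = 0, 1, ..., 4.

This is an arithmetic sequence.
i=0: S_0 = 19 + 18*0 = 19
i=1: S_1 = 19 + 18*1 = 37
i=2: S_2 = 19 + 18*2 = 55
i=3: S_3 = 19 + 18*3 = 73
i=4: S_4 = 19 + 18*4 = 91
The first 5 terms are: [19, 37, 55, 73, 91]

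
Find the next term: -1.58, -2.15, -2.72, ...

Differences: -2.15 - -1.58 = -0.57
This is an arithmetic sequence with common difference d = -0.57.
Next term = -2.72 + -0.57 = -3.29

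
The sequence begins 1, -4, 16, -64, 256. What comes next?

Ratios: -4 / 1 = -4.0
This is a geometric sequence with common ratio r = -4.
Next term = 256 * -4 = -1024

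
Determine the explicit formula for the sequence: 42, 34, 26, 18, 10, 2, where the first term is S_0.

Check differences: 34 - 42 = -8
26 - 34 = -8
Common difference d = -8.
First term a = 42.
Formula: S_i = 42 - 8*i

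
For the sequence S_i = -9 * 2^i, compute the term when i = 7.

S_7 = -9 * 2^7 = -9 * 128 = -1152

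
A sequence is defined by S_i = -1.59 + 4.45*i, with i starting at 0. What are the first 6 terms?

This is an arithmetic sequence.
i=0: S_0 = -1.59 + 4.45*0 = -1.59
i=1: S_1 = -1.59 + 4.45*1 = 2.86
i=2: S_2 = -1.59 + 4.45*2 = 7.31
i=3: S_3 = -1.59 + 4.45*3 = 11.76
i=4: S_4 = -1.59 + 4.45*4 = 16.21
i=5: S_5 = -1.59 + 4.45*5 = 20.66
The first 6 terms are: [-1.59, 2.86, 7.31, 11.76, 16.21, 20.66]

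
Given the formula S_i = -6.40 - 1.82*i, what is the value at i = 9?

S_9 = -6.4 + -1.82*9 = -6.4 + -16.38 = -22.78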